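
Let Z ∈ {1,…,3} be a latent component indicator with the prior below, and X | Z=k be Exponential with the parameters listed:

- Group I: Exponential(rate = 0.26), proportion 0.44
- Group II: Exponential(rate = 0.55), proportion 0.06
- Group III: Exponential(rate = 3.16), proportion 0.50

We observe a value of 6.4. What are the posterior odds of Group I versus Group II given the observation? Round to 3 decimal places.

22.180

Posterior odds = (P(Z=i) f_i(x)) / (P(Z=j) f_j(x)); the normalising sum cancels.
Evaluate each component's likelihood at the observed value:
  f_I = 0.26·e^(−0.26·6.4) = 0.26·e^(−1.6640) = 0.0492388
  f_II = 0.55·e^(−0.55·6.4) = 0.55·e^(−3.5200) = 0.0162797
  f_III = 3.16·e^(−3.16·6.4) = 3.16·e^(−20.2240) = 5.20614e-09
Odds = (0.44/0.06) × (0.0492388/0.0162797) = 7.33333 × 3.02455 ≈ 22.180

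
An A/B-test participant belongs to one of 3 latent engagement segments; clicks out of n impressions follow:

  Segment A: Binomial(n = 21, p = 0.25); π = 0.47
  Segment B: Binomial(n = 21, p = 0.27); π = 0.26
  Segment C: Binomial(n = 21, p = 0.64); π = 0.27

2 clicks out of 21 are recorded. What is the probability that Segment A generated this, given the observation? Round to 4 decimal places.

0.7214

The responsibility of component k is π_k f_k(x) divided by Σ_j π_j f_j(x).
Binomial probabilities:
  f_A = 0.0554962
  f_B = 0.038733
  f_C = 3.19394e-07
Multiply by the mixture weights:
  π_A·f_A = 0.47 × 0.0554962 = 0.0260832
  π_B·f_B = 0.26 × 0.038733 = 0.0100706
  π_C·f_C = 0.27 × 3.19394e-07 = 8.62364e-08
Sum: 0.0260832 + 0.0100706 + 8.62364e-08 = 0.0361539
P(Segment A | 2 clicks out of 21) = 0.0260832 / 0.0361539 ≈ 0.7214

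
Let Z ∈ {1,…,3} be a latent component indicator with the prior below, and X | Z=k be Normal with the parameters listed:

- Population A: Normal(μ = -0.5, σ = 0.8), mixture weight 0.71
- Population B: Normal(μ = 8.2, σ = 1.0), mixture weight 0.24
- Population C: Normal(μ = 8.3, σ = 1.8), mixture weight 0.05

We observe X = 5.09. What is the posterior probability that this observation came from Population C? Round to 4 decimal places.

0.7483

By Bayes' theorem, P(k | x) = w_k f_k(x) / Σ_j w_j f_j(x).
Component likelihoods at x = 5.09:
  L_A = (1/(0.8·√(2π)))·exp(−(5.09−-0.5)²/(2·0.8²)) = 0.498678·exp(-24.41258) = 1.24616e-11
  L_B = (1/(1.0·√(2π)))·exp(−(5.09−8.2)²/(2·1.0²)) = 0.398942·exp(-4.83605) = 0.00316694
  L_C = (1/(1.8·√(2π)))·exp(−(5.09−8.3)²/(2·1.8²)) = 0.221635·exp(-1.59014) = 0.0451907
Weight by the priors:
  w_A·L_A = 0.71 × 1.24616e-11 = 8.8477e-12
  w_B·L_B = 0.24 × 0.00316694 = 0.000760066
  w_C·L_C = 0.05 × 0.0451907 = 0.00225953
Denominator: 8.8477e-12 + 0.000760066 + 0.00225953 = 0.0030196
P(Population C | 5.09) = 0.00225953 / 0.0030196 ≈ 0.7483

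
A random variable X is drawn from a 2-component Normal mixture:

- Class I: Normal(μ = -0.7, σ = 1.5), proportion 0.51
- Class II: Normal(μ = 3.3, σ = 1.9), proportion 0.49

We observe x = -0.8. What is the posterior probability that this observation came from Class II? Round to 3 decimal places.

0.069

The responsibility of component k is P(Z=k) f_k(x) divided by Σ_j P(Z=j) f_j(x).
Evaluate each component's likelihood at the observed value:
  L_I = (1/(1.5·√(2π)))·exp(−(-0.8−-0.7)²/(2·1.5²)) = 0.265962·exp(-0.00222) = 0.265371
  L_II = (1/(1.9·√(2π)))·exp(−(-0.8−3.3)²/(2·1.9²)) = 0.209970·exp(-2.32825) = 0.0204648
Unnormalised posteriors:
  P(Z=I)·L_I = 0.51 × 0.265371 = 0.135339
  P(Z=II)·L_II = 0.49 × 0.0204648 = 0.0100278
Marginal: 0.135339 + 0.0100278 = 0.145367
P(Class II | data) ≈ 0.069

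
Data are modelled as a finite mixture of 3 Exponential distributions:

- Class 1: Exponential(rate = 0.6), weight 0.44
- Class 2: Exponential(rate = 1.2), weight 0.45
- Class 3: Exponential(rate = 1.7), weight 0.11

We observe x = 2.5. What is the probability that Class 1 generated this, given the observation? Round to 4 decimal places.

0.6659

The responsibility of component k is P(Z=k) f_k(x) divided by Σ_j P(Z=j) f_j(x).
Exponential densities:
  p_1 = 0.6·e^(−0.6·2.5) = 0.6·e^(−1.5000) = 0.133878
  p_2 = 1.2·e^(−1.2·2.5) = 1.2·e^(−3.0000) = 0.0597445
  p_3 = 1.7·e^(−1.7·2.5) = 1.7·e^(−4.2500) = 0.0242492
Prior × likelihood for each component:
  P(Z=1)·p_1 = 0.44 × 0.133878 = 0.0589064
  P(Z=2)·p_2 = 0.45 × 0.0597445 = 0.026885
  P(Z=3)·p_3 = 0.11 × 0.0242492 = 0.00266741
Normaliser: 0.0589064 + 0.026885 + 0.00266741 = 0.0884588
P(Class 1 | 2.5) ≈ 0.6659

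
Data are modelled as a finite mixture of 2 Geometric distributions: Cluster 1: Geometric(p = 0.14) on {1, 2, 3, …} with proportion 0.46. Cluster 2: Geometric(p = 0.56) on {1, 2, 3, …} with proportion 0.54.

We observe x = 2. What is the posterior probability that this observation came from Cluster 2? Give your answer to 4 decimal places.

P(component k | x) = w_k·f_k(x) / marginal(x), where marginal(x) = Σ_j w_j·f_j(x).
Component likelihoods at x = 2:
  p_1 = 0.14·(1−0.14)^1 = 0.14·0.86 = 0.1204
  p_2 = 0.56·(1−0.56)^1 = 0.56·0.44 = 0.2464
Weight by the priors:
  w_1·p_1 = 0.46 × 0.1204 = 0.055384
  w_2·p_2 = 0.54 × 0.2464 = 0.133056
Normaliser: 0.055384 + 0.133056 = 0.18844
P(Cluster 2 | x) ≈ 0.7061

0.7061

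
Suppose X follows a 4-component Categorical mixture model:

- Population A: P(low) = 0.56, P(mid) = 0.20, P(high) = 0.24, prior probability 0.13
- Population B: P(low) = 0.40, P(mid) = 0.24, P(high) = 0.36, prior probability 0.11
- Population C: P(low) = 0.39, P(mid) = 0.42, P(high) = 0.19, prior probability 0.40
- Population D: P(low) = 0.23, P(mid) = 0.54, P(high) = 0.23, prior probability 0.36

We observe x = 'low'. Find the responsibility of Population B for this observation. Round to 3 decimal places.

P(component k | x) = π_k·f_k(x) / marginal(x), where marginal(x) = Σ_j π_j·f_j(x).
Evaluate each component's likelihood at the observed value:
  p_A = P(low | comp) = 0.56
  p_B = P(low | comp) = 0.40
  p_C = P(low | comp) = 0.39
  p_D = P(low | comp) = 0.23
Prior × likelihood for each component:
  π_A·p_A = 0.13 × 0.56 = 0.0728
  π_B·p_B = 0.11 × 0.4 = 0.044
  π_C·p_C = 0.40 × 0.39 = 0.156
  π_D·p_D = 0.36 × 0.23 = 0.0828
Evidence: 0.0728 + 0.044 + 0.156 + 0.0828 = 0.3556
So the posterior for Population B is 0.044 / 0.3556 ≈ 0.124.

0.124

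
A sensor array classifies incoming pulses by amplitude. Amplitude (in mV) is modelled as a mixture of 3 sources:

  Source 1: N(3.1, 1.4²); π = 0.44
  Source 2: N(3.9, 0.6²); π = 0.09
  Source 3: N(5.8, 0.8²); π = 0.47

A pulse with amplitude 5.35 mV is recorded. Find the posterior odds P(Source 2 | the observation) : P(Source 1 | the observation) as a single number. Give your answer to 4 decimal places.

0.0936

Only the two components matter; the odds are (P(Z=i) f_i(x)) / (P(Z=j) f_j(x)).
Normal densities:
  p_1 = (1/(1.4·√(2π)))·exp(−(5.35−3.1)²/(2·1.4²)) = 0.284959·exp(-1.29145) = 0.0783268
  p_2 = (1/(0.6·√(2π)))·exp(−(5.35−3.9)²/(2·0.6²)) = 0.664904·exp(-2.92014) = 0.0358557
  p_3 = (1/(0.8·√(2π)))·exp(−(5.35−5.8)²/(2·0.8²)) = 0.498678·exp(-0.15820) = 0.425709
Odds = (0.09/0.44) × (0.0358557/0.0783268) = 0.204545 × 0.457771 ≈ 0.0936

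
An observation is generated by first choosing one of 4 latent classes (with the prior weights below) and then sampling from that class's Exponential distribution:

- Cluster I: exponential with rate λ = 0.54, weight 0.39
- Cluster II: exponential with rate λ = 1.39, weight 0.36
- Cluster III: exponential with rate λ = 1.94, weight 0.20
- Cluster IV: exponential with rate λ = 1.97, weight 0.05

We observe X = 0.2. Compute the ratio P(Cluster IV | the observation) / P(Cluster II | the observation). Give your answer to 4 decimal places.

Only the two components matter; the odds are (w_i f_i(x)) / (w_j f_j(x)).
Evaluate each component's likelihood at the observed value:
  L_I = 0.54·e^(−0.54·0.2) = 0.54·e^(−0.1080) = 0.484719
  L_II = 1.39·e^(−1.39·0.2) = 1.39·e^(−0.2780) = 1.05264
  L_III = 1.94·e^(−1.94·0.2) = 1.94·e^(−0.3880) = 1.31612
  L_IV = 1.97·e^(−1.97·0.2) = 1.97·e^(−0.3940) = 1.32848
Odds = (0.05/0.36) × (1.32848/1.05264) = 0.138889 × 1.26204 ≈ 0.1753

0.1753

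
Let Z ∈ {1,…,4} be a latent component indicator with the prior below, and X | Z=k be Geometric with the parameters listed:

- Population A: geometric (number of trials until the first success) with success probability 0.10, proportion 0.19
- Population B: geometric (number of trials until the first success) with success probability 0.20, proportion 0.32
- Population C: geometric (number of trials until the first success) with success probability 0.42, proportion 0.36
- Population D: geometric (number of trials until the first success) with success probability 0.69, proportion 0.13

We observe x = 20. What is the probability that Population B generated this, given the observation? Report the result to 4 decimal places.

0.2640

The responsibility of component k is P(Z=k) f_k(x) divided by Σ_j P(Z=j) f_j(x).
Evaluate each component's likelihood at the observed value:
  L_A = 0.10·(1−0.10)^19 = 0.10·0.135085 = 0.0135085
  L_B = 0.20·(1−0.20)^19 = 0.20·0.0144115 = 0.0028823
  L_C = 0.42·(1−0.42)^19 = 0.42·3.19987e-05 = 1.34394e-05
  L_D = 0.69·(1−0.69)^19 = 0.69·2.16707e-10 = 1.49528e-10
Unnormalised posteriors:
  P(Z=A)·L_A = 0.19 × 0.0135085 = 0.00256662
  P(Z=B)·L_B = 0.32 × 0.0028823 = 0.000922337
  P(Z=C)·L_C = 0.36 × 1.34394e-05 = 4.8382e-06
  P(Z=D)·L_D = 0.13 × 1.49528e-10 = 1.94386e-11
Evidence: 0.00256662 + 0.000922337 + 4.8382e-06 + 1.94386e-11 = 0.00349379
So the posterior for Population B is 0.000922337 / 0.00349379 ≈ 0.2640.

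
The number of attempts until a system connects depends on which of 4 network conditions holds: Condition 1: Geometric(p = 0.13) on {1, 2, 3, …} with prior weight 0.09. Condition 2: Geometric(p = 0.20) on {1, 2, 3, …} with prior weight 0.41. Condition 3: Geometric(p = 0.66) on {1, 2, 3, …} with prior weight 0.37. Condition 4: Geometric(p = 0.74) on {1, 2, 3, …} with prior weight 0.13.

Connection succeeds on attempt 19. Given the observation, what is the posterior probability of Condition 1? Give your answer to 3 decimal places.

The responsibility of component k is w_k f_k(x) divided by Σ_j w_j f_j(x).
Evaluate each component's likelihood at the observed value:
  L_1 = 0.0105996
  L_2 = 0.00360288
  L_3 = 2.43313e-09
  L_4 = 2.18148e-11
Prior × likelihood for each component:
  w_1·L_1 = 0.09 × 0.0105996 = 0.000953965
  w_2·L_2 = 0.41 × 0.00360288 = 0.00147718
  w_3·L_3 = 0.37 × 2.43313e-09 = 9.00256e-10
  w_4·L_4 = 0.13 × 2.18148e-11 = 2.83593e-12
Evidence: 0.000953965 + 0.00147718 + 9.00256e-10 + 2.83593e-12 = 0.00243115
Responsibility of Condition 1: 0.000953965 / 0.00243115 ≈ 0.392

0.392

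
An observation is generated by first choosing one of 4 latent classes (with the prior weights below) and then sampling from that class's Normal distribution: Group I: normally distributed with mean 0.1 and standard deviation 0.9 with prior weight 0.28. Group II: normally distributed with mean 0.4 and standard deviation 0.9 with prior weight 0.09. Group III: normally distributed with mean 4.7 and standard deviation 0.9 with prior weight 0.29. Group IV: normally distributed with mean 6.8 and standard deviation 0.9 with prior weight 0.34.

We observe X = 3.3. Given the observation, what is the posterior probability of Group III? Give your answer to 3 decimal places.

Posterior ∝ prior × likelihood, so P(k | x) ∝ w_k f_k(x); normalise over all components.
Evaluate each component's likelihood at the observed value:
  f_I = (1/(0.9·√(2π)))·exp(−(3.3−0.1)²/(2·0.9²)) = 0.443269·exp(-6.32099) = 0.000797072
  f_II = (1/(0.9·√(2π)))·exp(−(3.3−0.4)²/(2·0.9²)) = 0.443269·exp(-5.19136) = 0.00246655
  f_III = (1/(0.9·√(2π)))·exp(−(3.3−4.7)²/(2·0.9²)) = 0.443269·exp(-1.20988) = 0.132198
  f_IV = (1/(0.9·√(2π)))·exp(−(3.3−6.8)²/(2·0.9²)) = 0.443269·exp(-7.56173) = 0.000230489
Unnormalised posteriors:
  w_I·f_I = 0.28 × 0.000797072 = 0.00022318
  w_II·f_II = 0.09 × 0.00246655 = 0.000221989
  w_III·f_III = 0.29 × 0.132198 = 0.0383374
  w_IV·f_IV = 0.34 × 0.000230489 = 7.83663e-05
Sum: 0.00022318 + 0.000221989 + 0.0383374 + 7.83663e-05 = 0.038861
Responsibility of Group III: 0.0383374 / 0.038861 ≈ 0.987

0.987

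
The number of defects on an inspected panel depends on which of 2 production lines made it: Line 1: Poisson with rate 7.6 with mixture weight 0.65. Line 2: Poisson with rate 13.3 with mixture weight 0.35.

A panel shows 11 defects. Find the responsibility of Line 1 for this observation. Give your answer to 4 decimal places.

The responsibility of component k is w_k f_k(x) divided by Σ_j w_j f_j(x).
Component likelihoods at x = 11 defects:
  f_1 = e^(−7.6)·7.6^11/11! = 0.061257
  f_2 = e^(−13.3)·13.3^11/11! = 0.0966264
Prior × likelihood for each component:
  w_1·f_1 = 0.65 × 0.061257 = 0.0398171
  w_2·f_2 = 0.35 × 0.0966264 = 0.0338192
Denominator: 0.0398171 + 0.0338192 = 0.0736363
So the posterior for Line 1 is 0.0398171 / 0.0736363 ≈ 0.5407.

0.5407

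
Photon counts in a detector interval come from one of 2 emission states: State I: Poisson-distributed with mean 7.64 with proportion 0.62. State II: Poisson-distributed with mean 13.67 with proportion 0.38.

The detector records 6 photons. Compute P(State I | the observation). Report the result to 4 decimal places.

0.9539

P(component k | x) = π_k·f_k(x) / marginal(x), where marginal(x) = Σ_j π_j·f_j(x).
Component likelihoods at x = 6 photons:
  f_I = 0.132806
  f_II = 0.0104827
Weight by the priors:
  π_I·f_I = 0.62 × 0.132806 = 0.0823397
  π_II·f_II = 0.38 × 0.0104827 = 0.00398342
Normaliser: 0.0823397 + 0.00398342 = 0.0863232
P(State I | data) = 0.0823397 / 0.0863232 ≈ 0.9539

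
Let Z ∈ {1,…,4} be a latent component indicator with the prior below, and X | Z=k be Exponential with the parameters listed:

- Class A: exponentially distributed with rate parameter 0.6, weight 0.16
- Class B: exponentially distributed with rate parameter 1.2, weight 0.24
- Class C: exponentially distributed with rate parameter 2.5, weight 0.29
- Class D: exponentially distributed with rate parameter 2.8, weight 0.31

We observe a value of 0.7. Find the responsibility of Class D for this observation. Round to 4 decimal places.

The responsibility of component k is P(Z=k) f_k(x) divided by Σ_j P(Z=j) f_j(x).
Evaluate each component's likelihood at the observed value:
  p_A = 0.6·e^(−0.6·0.7) = 0.6·e^(−0.4200) = 0.394228
  p_B = 1.2·e^(−1.2·0.7) = 1.2·e^(−0.8400) = 0.518053
  p_C = 2.5·e^(−2.5·0.7) = 2.5·e^(−1.7500) = 0.434435
  p_D = 2.8·e^(−2.8·0.7) = 2.8·e^(−1.9600) = 0.394404
Weight by the priors:
  P(Z=A)·p_A = 0.16 × 0.394228 = 0.0630765
  P(Z=B)·p_B = 0.24 × 0.518053 = 0.124333
  P(Z=C)·p_C = 0.29 × 0.434435 = 0.125986
  P(Z=D)·p_D = 0.31 × 0.394404 = 0.122265
Normaliser: 0.0630765 + 0.124333 + 0.125986 + 0.122265 = 0.43566
P(Class D | data) ≈ 0.2806

0.2806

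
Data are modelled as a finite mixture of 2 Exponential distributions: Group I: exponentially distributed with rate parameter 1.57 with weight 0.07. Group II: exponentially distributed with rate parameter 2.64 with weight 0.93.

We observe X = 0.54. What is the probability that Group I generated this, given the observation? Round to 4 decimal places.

The responsibility of component k is P(Z=k) f_k(x) divided by Σ_j P(Z=j) f_j(x).
Evaluate each component's likelihood at the observed value:
  L_I = 1.57·e^(−1.57·0.54) = 1.57·e^(−0.8478) = 0.672519
  L_II = 2.64·e^(−2.64·0.54) = 2.64·e^(−1.4256) = 0.634561
Unnormalised posteriors:
  P(Z=I)·L_I = 0.07 × 0.672519 = 0.0470764
  P(Z=II)·L_II = 0.93 × 0.634561 = 0.590142
Sum: 0.0470764 + 0.590142 = 0.637219
P(Group I | 0.54) = 0.0470764 / 0.637219 ≈ 0.0739

0.0739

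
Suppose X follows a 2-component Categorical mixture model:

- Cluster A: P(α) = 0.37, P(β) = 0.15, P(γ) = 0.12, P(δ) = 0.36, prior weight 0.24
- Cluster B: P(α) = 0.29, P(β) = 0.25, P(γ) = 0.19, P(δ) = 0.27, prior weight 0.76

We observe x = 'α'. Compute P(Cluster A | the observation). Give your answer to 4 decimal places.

P(component k | x) = π_k·f_k(x) / marginal(x), where marginal(x) = Σ_j π_j·f_j(x).
Categorical probabilities:
  L_A = 0.37
  L_B = 0.29
Weight by the priors:
  π_A·L_A = 0.24 × 0.37 = 0.0888
  π_B·L_B = 0.76 × 0.29 = 0.2204
Normaliser: 0.0888 + 0.2204 = 0.3092
P(Cluster A | the observation) = 0.0888 / 0.3092 ≈ 0.2872

0.2872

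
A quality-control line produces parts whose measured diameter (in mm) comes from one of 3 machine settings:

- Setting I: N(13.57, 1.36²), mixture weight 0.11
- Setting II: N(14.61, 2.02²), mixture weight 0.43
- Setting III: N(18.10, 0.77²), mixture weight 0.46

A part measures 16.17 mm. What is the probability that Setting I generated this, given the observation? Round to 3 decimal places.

0.066

P(component k | x) = P(Z=k)·f_k(x) / marginal(x), where marginal(x) = Σ_j P(Z=j)·f_j(x).
Normal densities:
  f_I = 0.0471772
  f_II = 0.146571
  f_III = 0.022397
Unnormalised posteriors:
  P(Z=I)·f_I = 0.11 × 0.0471772 = 0.00518949
  P(Z=II)·f_II = 0.43 × 0.146571 = 0.0630257
  P(Z=III)·f_III = 0.46 × 0.022397 = 0.0103026
Denominator: 0.00518949 + 0.0630257 + 0.0103026 = 0.0785178
Responsibility of Setting I: 0.00518949 / 0.0785178 ≈ 0.066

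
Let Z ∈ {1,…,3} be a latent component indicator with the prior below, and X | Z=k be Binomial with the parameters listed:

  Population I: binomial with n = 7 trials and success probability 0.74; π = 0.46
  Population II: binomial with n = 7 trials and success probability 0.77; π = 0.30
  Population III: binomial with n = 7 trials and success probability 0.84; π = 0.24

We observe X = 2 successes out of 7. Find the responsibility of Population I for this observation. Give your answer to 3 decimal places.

P(component k | x) = π_k·f_k(x) / marginal(x), where marginal(x) = Σ_j π_j·f_j(x).
Binomial probabilities:
  f_I = 0.0136631
  f_II = 0.00801383
  f_III = 0.00155374
Unnormalised posteriors:
  π_I·f_I = 0.46 × 0.0136631 = 0.00628503
  π_II·f_II = 0.30 × 0.00801383 = 0.00240415
  π_III·f_III = 0.24 × 0.00155374 = 0.000372897
Evidence: 0.00628503 + 0.00240415 + 0.000372897 = 0.00906207
Responsibility of Population I: 0.00628503 / 0.00906207 ≈ 0.694

0.694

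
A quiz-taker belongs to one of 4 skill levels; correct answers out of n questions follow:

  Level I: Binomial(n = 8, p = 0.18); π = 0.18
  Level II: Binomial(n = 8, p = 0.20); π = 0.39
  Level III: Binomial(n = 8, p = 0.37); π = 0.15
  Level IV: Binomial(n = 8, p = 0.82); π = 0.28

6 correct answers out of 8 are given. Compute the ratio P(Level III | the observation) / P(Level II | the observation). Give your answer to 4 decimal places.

The posterior odds equal the prior odds times the likelihood ratio: (w_i/w_j)·(f_i(x)/f_j(x)).
Component likelihoods at x = 6 correct answers out of 8:
  p_I = 0.000640355
  p_II = 0.00114688
  p_III = 0.0285134
  p_IV = 0.275795
Odds = (0.15/0.39) × (0.0285134/0.00114688) = 0.384615 × 24.8617 ≈ 9.5622

9.5622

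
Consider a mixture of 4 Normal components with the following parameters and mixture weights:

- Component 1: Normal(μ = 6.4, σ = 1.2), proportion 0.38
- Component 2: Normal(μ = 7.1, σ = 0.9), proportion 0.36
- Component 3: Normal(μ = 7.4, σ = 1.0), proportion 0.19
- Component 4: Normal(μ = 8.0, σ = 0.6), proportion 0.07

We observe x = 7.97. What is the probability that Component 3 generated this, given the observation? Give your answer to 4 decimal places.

P(component k | x) = π_k·f_k(x) / marginal(x), where marginal(x) = Σ_j π_j·f_j(x).
Evaluate each component's likelihood at the observed value:
  L_1 = (1/(1.2·√(2π)))·exp(−(7.97−6.4)²/(2·1.2²)) = 0.332452·exp(-0.85587) = 0.141264
  L_2 = (1/(0.9·√(2π)))·exp(−(7.97−7.1)²/(2·0.9²)) = 0.443269·exp(-0.46722) = 0.277815
  L_3 = (1/(1.0·√(2π)))·exp(−(7.97−7.4)²/(2·1.0²)) = 0.398942·exp(-0.16245) = 0.339124
  L_4 = (1/(0.6·√(2π)))·exp(−(7.97−8.0)²/(2·0.6²)) = 0.664904·exp(-0.00125) = 0.664073
Unnormalised posteriors:
  π_1·L_1 = 0.38 × 0.141264 = 0.0536801
  π_2·L_2 = 0.36 × 0.277815 = 0.100013
  π_3·L_3 = 0.19 × 0.339124 = 0.0644336
  π_4·L_4 = 0.07 × 0.664073 = 0.0464851
Marginal: 0.0536801 + 0.100013 + 0.0644336 + 0.0464851 = 0.264612
P(Component 3 | the observation) = 0.0644336 / 0.264612 ≈ 0.2435

0.2435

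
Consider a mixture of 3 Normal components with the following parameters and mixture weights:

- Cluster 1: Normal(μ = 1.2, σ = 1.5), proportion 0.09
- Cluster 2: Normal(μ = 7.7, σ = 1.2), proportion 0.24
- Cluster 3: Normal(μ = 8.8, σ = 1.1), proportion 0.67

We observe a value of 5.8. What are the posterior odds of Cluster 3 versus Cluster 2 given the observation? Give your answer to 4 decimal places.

0.2588

Only the two components matter; the odds are (π_i f_i(x)) / (π_j f_j(x)).
Evaluate each component's likelihood at the observed value:
  p_1 = 0.00241362
  p_2 = 0.0949189
  p_3 = 0.00879777
0.00589451 / 0.0227805 ≈ 0.2588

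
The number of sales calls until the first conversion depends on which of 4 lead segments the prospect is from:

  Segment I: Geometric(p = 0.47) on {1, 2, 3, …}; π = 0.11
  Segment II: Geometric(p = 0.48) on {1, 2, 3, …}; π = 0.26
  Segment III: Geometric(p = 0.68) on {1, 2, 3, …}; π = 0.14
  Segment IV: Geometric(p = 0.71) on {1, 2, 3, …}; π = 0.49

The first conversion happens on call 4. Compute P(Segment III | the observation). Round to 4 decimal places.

0.0847

Posterior ∝ prior × likelihood, so P(k | x) ∝ P(Z=k) f_k(x); normalise over all components.
Component likelihoods at x = 4:
  p_I = 0.0699722
  p_II = 0.0674918
  p_III = 0.0222822
  p_IV = 0.0173162
Multiply by the mixture weights:
  P(Z=I)·p_I = 0.11 × 0.0699722 = 0.00769694
  P(Z=II)·p_II = 0.26 × 0.0674918 = 0.0175479
  P(Z=III)·p_III = 0.14 × 0.0222822 = 0.00311951
  P(Z=IV)·p_IV = 0.49 × 0.0173162 = 0.00848493
Normaliser: 0.00769694 + 0.0175479 + 0.00311951 + 0.00848493 = 0.0368493
Responsibility of Segment III: 0.00311951 / 0.0368493 ≈ 0.0847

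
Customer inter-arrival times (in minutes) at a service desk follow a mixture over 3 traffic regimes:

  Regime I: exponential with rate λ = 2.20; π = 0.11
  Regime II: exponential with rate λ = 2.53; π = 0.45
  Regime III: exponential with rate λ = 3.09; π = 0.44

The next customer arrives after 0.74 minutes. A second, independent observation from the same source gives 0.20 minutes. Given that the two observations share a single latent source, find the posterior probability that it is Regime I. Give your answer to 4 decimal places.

By Bayes' theorem, P(k | x) = π_k f_k(x) / Σ_j π_j f_j(x).
Since both observations come from the same component, the likelihood for component k is f_k(x₁)·f_k(x₂).
  p_I = [2.20·e^(−2.20·0.74) = 2.20·e^(−1.6280) = 0.431908] × [1.41688] = 0.611962
  p_II = [2.53·e^(−2.53·0.74) = 2.53·e^(−1.8722) = 0.389076] × [1.52534] = 0.593474
  p_III = [3.09·e^(−3.09·0.74) = 3.09·e^(−2.2866) = 0.313979] × [1.66558] = 0.522956
Unnormalised posteriors:
  π_I·p_I = 0.11 × 0.611962 = 0.0673158
  π_II·p_II = 0.45 × 0.593474 = 0.267063
  π_III·p_III = 0.44 × 0.522956 = 0.230101
Normaliser: 0.0673158 + 0.267063 + 0.230101 = 0.56448
P(Regime I | data) = 0.0673158 / 0.56448 ≈ 0.1193

0.1193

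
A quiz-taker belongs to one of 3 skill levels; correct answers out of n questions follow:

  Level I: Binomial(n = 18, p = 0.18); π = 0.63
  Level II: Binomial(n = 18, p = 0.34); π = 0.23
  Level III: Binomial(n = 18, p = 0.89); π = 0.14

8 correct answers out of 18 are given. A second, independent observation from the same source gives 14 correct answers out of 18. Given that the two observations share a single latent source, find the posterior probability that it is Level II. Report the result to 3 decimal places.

P(component k | x) = π_k·f_k(x) / marginal(x), where marginal(x) = Σ_j π_j·f_j(x).
Since both observations come from the same component, the likelihood for component k is f_k(x₁)·f_k(x₂).
  f_I = [0.0066279] × [5.18552e-08] = 3.43691e-10
  f_II = [0.122554] × [0.000160178] = 1.96304e-05
  f_III = [4.46791e-06] × [0.0876501] = 3.91613e-07
Multiply by the mixture weights:
  π_I·f_I = 0.63 × 3.43691e-10 = 2.16525e-10
  π_II·f_II = 0.23 × 1.96304e-05 = 4.515e-06
  π_III·f_III = 0.14 × 3.91613e-07 = 5.48258e-08
Normaliser: 2.16525e-10 + 4.515e-06 + 5.48258e-08 = 4.57004e-06
So the posterior for Level II is 4.515e-06 / 4.57004e-06 ≈ 0.988.

0.988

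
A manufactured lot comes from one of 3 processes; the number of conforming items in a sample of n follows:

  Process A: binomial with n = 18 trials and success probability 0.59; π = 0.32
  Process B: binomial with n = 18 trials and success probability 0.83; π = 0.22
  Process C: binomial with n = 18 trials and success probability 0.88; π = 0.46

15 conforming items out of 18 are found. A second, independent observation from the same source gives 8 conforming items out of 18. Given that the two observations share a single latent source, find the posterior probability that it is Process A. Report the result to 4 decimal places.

The responsibility of component k is P(Z=k) f_k(x) divided by Σ_j P(Z=j) f_j(x).
Since both observations come from the same component, the likelihood for component k is f_k(x₁)·f_k(x₂).
  L_A = [0.0205505] × [0.0862407] = 0.00177229
  L_B = [0.245024] × [0.000198688] = 4.86833e-05
  L_C = [0.20724] × [9.74387e-06] = 2.01932e-06
Weight by the priors:
  P(Z=A)·L_A = 0.32 × 0.00177229 = 0.000567132
  P(Z=B)·L_B = 0.22 × 4.86833e-05 = 1.07103e-05
  P(Z=C)·L_C = 0.46 × 2.01932e-06 = 9.28887e-07
Denominator: 0.000567132 + 1.07103e-05 + 9.28887e-07 = 0.000578771
Responsibility of Process A: 0.000567132 / 0.000578771 ≈ 0.9799

0.9799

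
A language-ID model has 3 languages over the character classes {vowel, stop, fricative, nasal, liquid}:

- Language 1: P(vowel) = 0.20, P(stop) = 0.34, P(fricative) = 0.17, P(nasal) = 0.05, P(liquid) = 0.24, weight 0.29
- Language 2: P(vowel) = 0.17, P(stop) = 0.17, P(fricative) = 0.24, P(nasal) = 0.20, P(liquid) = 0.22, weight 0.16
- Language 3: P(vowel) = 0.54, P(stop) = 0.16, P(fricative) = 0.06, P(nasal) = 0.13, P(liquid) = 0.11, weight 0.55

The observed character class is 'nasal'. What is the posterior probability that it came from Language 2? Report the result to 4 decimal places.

0.2712

Posterior ∝ prior × likelihood, so P(k | x) ∝ w_k f_k(x); normalise over all components.
Evaluate each component's likelihood at the observed value:
  L_1 = P(nasal | comp) = 0.05
  L_2 = P(nasal | comp) = 0.20
  L_3 = P(nasal | comp) = 0.13
Weight by the priors:
  w_1·L_1 = 0.29 × 0.05 = 0.0145
  w_2·L_2 = 0.16 × 0.2 = 0.032
  w_3·L_3 = 0.55 × 0.13 = 0.0715
Sum: 0.0145 + 0.032 + 0.0715 = 0.118
P(Language 2 | data) = 0.032 / 0.118 ≈ 0.2712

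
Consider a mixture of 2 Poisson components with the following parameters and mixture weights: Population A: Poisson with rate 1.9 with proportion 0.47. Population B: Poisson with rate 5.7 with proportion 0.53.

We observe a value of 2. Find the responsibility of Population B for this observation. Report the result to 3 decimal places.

Apply Bayes' rule: the posterior for each component is proportional to its prior times its likelihood at x.
Component likelihoods at x = 2:
  p_A = e^(−1.9)·1.9^2/2! = 0.269971
  p_B = e^(−5.7)·5.7^2/2! = 0.0543552
Unnormalised posteriors:
  π_A·p_A = 0.47 × 0.269971 = 0.126887
  π_B·p_B = 0.53 × 0.0543552 = 0.0288083
Evidence: 0.126887 + 0.0288083 = 0.155695
P(Population B | x) ≈ 0.185

0.185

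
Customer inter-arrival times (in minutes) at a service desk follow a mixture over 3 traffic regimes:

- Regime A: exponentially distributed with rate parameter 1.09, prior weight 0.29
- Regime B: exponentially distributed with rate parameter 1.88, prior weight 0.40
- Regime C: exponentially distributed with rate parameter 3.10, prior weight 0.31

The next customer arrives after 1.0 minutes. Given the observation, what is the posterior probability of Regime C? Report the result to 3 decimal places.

Apply Bayes' rule: the posterior for each component is proportional to its prior times its likelihood at x.
Evaluate each component's likelihood at the observed value:
  p_A = 0.366476
  p_B = 0.286869
  p_C = 0.139653
Prior × likelihood for each component:
  π_A·p_A = 0.29 × 0.366476 = 0.106278
  π_B·p_B = 0.40 × 0.286869 = 0.114748
  π_C·p_C = 0.31 × 0.139653 = 0.0432923
Normaliser: 0.106278 + 0.114748 + 0.0432923 = 0.264318
Responsibility of Regime C: 0.0432923 / 0.264318 ≈ 0.164

0.164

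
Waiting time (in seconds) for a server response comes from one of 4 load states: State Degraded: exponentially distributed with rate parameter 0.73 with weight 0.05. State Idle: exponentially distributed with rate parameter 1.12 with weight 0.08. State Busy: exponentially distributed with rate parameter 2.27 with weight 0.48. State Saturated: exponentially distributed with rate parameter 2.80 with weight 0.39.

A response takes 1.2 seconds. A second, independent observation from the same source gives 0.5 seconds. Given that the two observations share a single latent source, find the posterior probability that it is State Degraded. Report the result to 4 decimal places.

0.0763

The responsibility of component k is π_k f_k(x) divided by Σ_j π_j f_j(x).
Since both observations come from the same component, the likelihood for component k is f_k(x₁)·f_k(x₂).
  f_Degraded = [0.304005] × [0.506764] = 0.154059
  f_Idle = [0.292096] × [0.639754] = 0.18687
  f_Busy = [0.148939] × [0.729628] = 0.10867
  f_Saturated = [0.0972587] × [0.690471] = 0.0671544
Weight by the priors:
  π_Degraded·f_Degraded = 0.05 × 0.154059 = 0.00770294
  π_Idle·f_Idle = 0.08 × 0.18687 = 0.0149496
  π_Busy·f_Busy = 0.48 × 0.10867 = 0.0521616
  π_Saturated·f_Saturated = 0.39 × 0.0671544 = 0.0261902
Evidence: 0.00770294 + 0.0149496 + 0.0521616 + 0.0261902 = 0.101004
P(State Degraded | x₁, x₂) ≈ 0.0763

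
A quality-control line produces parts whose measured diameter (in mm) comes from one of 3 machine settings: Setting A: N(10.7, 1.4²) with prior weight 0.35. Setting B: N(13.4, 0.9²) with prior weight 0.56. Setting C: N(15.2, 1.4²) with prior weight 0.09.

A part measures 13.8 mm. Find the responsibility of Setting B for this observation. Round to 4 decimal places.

P(component k | x) = π_k·f_k(x) / marginal(x), where marginal(x) = Σ_j π_j·f_j(x).
Component likelihoods at x = 13.8 mm:
  f_A = (1/(1.4·√(2π)))·exp(−(13.8−10.7)²/(2·1.4²)) = 0.284959·exp(-2.45153) = 0.0245525
  f_B = (1/(0.9·√(2π)))·exp(−(13.8−13.4)²/(2·0.9²)) = 0.443269·exp(-0.09877) = 0.401582
  f_C = (1/(1.4·√(2π)))·exp(−(13.8−15.2)²/(2·1.4²)) = 0.284959·exp(-0.50000) = 0.172836
Multiply by the mixture weights:
  π_A·f_A = 0.35 × 0.0245525 = 0.00859338
  π_B·f_B = 0.56 × 0.401582 = 0.224886
  π_C·f_C = 0.09 × 0.172836 = 0.0155553
Denominator: 0.00859338 + 0.224886 + 0.0155553 = 0.249035
Responsibility of Setting B: 0.224886 / 0.249035 ≈ 0.9030

0.9030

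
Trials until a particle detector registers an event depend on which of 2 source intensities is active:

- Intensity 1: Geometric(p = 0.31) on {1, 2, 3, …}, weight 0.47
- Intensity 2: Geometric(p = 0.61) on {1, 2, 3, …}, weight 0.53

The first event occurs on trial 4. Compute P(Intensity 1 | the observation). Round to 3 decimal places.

Apply Bayes' rule: the posterior for each component is proportional to its prior times its likelihood at x.
Evaluate each component's likelihood at the observed value:
  L_1 = 0.101838
  L_2 = 0.0361846
Unnormalised posteriors:
  P(Z=1)·L_1 = 0.47 × 0.101838 = 0.0478638
  P(Z=2)·L_2 = 0.53 × 0.0361846 = 0.0191778
Denominator: 0.0478638 + 0.0191778 = 0.0670416
P(Intensity 1 | the observation) = 0.0478638 / 0.0670416 ≈ 0.714

0.714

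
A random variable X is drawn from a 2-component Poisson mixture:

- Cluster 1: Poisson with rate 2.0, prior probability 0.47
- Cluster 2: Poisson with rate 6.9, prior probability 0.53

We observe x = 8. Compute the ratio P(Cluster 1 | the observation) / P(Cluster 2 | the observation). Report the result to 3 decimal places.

Only the two components matter; the odds are (π_i f_i(x)) / (π_j f_j(x)).
Evaluate each component's likelihood at the observed value:
  L_1 = e^(−2.0)·2.0^8/8! = 0.000859272
  L_2 = e^(−6.9)·6.9^8/8! = 0.128422
Posterior odds = (π_1·L_1) / (π_2·L_2) = (0.47·0.000859272) / (0.53·0.128422) = 0.000403858 / 0.0680638 ≈ 0.006

0.006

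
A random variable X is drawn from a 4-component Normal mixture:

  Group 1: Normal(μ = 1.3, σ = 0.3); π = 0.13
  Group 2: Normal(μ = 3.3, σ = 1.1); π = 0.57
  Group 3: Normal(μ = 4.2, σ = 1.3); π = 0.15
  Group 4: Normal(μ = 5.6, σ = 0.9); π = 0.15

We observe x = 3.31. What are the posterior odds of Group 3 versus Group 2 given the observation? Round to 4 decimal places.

Since P(k|x) ∝ π_k f_k(x), the posterior odds are π_i f_i(x) / (π_j f_j(x)).
Normal densities:
  p_1 = (1/(0.3·√(2π)))·exp(−(3.31−1.3)²/(2·0.3²)) = 1.329808·exp(-22.44500) = 2.37711e-10
  p_2 = (1/(1.1·√(2π)))·exp(−(3.31−3.3)²/(2·1.1²)) = 0.362675·exp(-0.00004) = 0.36266
  p_3 = (1/(1.3·√(2π)))·exp(−(3.31−4.2)²/(2·1.3²)) = 0.306879·exp(-0.23435) = 0.242767
  p_4 = (1/(0.9·√(2π)))·exp(−(3.31−5.6)²/(2·0.9²)) = 0.443269·exp(-3.23710) = 0.0174106
Odds = (0.15/0.57) × (0.242767/0.36266) = 0.263158 × 0.669408 ≈ 0.1762

0.1762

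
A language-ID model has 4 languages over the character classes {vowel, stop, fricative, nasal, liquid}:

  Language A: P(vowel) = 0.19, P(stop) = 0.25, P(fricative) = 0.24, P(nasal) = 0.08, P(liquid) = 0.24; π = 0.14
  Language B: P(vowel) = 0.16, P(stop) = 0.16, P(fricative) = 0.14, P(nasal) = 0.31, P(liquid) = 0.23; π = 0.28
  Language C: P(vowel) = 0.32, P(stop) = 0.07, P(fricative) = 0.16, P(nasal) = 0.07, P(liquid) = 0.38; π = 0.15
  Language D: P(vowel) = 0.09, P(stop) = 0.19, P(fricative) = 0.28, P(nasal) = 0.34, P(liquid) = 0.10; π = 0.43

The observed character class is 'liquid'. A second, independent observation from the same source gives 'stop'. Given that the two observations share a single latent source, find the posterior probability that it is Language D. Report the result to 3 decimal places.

0.265

P(component k | x) = P(Z=k)·f_k(x) / marginal(x), where marginal(x) = Σ_j P(Z=j)·f_j(x).
Since both observations come from the same component, the likelihood for component k is f_k(x₁)·f_k(x₂).
  f_A = [0.24] × [0.25] = 0.06
  f_B = [0.23] × [0.16] = 0.0368
  f_C = [0.38] × [0.07] = 0.0266
  f_D = [0.1] × [0.19] = 0.019
Unnormalised posteriors:
  P(Z=A)·f_A = 0.14 × 0.06 = 0.0084
  P(Z=B)·f_B = 0.28 × 0.0368 = 0.010304
  P(Z=C)·f_C = 0.15 × 0.0266 = 0.00399
  P(Z=D)·f_D = 0.43 × 0.019 = 0.00817
Evidence: 0.0084 + 0.010304 + 0.00399 + 0.00817 = 0.030864
P(Language D | x₁,x₂) ≈ 0.265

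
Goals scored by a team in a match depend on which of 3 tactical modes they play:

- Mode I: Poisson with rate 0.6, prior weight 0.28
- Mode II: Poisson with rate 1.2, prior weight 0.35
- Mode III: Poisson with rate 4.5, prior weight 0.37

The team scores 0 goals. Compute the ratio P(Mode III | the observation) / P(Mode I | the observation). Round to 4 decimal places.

Since P(k|x) ∝ w_k f_k(x), the posterior odds are w_i f_i(x) / (w_j f_j(x)).
Poisson probabilities:
  p_I = e^(−0.6)·0.6^0/0! = 0.548812
  p_II = e^(−1.2)·1.2^0/0! = 0.301194
  p_III = e^(−4.5)·4.5^0/0! = 0.011109
Posterior odds = (w_III·p_III) / (w_I·p_I) = (0.37·0.011109) / (0.28·0.548812) = 0.00411033 / 0.153667 ≈ 0.0267

0.0267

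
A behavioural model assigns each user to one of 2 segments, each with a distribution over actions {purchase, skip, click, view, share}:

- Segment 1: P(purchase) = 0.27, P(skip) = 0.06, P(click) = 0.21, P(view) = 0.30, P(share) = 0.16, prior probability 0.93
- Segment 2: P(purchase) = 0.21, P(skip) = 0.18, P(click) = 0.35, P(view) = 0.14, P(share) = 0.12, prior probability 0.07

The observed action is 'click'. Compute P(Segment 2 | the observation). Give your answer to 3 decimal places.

0.111

By Bayes' theorem, P(k | x) = π_k f_k(x) / Σ_j π_j f_j(x).
Evaluate each component's likelihood at the observed value:
  f_1 = 0.21
  f_2 = 0.35
Weight by the priors:
  π_1·f_1 = 0.93 × 0.21 = 0.1953
  π_2·f_2 = 0.07 × 0.35 = 0.0245
Marginal: 0.1953 + 0.0245 = 0.2198
P(Segment 2 | the observation) = 0.0245 / 0.2198 ≈ 0.111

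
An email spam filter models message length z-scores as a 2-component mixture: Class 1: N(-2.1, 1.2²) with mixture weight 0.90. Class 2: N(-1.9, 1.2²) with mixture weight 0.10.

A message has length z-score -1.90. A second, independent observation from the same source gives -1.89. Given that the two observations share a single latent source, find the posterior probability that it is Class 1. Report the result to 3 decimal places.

0.897

P(component k | x) = P(Z=k)·f_k(x) / marginal(x), where marginal(x) = Σ_j P(Z=j)·f_j(x).
Since both observations come from the same component, the likelihood for component k is f_k(x₁)·f_k(x₂).
  p_1 = [0.327866] × [0.3274] = 0.107343
  p_2 = [0.332452] × [0.33244] = 0.11052
Weight by the priors:
  P(Z=1)·p_1 = 0.90 × 0.107343 = 0.0966091
  P(Z=2)·p_2 = 0.10 × 0.11052 = 0.011052
Marginal: 0.0966091 + 0.011052 = 0.107661
So the posterior for Class 1 is 0.0966091 / 0.107661 ≈ 0.897.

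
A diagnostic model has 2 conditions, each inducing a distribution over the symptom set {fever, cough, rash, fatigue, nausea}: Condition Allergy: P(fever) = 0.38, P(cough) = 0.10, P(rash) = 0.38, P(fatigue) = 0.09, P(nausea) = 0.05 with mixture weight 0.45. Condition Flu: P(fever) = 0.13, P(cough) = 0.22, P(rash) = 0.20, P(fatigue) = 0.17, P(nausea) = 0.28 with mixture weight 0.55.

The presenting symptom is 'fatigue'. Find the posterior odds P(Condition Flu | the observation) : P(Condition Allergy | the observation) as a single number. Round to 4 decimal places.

2.3086

Posterior odds = (P(Z=i) f_i(x)) / (P(Z=j) f_j(x)); the normalising sum cancels.
Component likelihoods at x = 'fatigue':
  p_Allergy = P(fatigue | comp) = 0.09
  p_Flu = P(fatigue | comp) = 0.17
Odds = (0.55/0.45) × (0.17/0.09) = 1.22222 × 1.88889 ≈ 2.3086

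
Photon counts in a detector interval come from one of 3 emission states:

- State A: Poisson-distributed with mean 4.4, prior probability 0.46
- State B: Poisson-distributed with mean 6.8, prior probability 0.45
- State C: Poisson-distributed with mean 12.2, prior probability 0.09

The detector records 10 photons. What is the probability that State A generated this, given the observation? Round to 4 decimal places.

0.0995

Posterior ∝ prior × likelihood, so P(k | x) ∝ P(Z=k) f_k(x); normalise over all components.
Poisson probabilities:
  f_A = e^(−4.4)·4.4^10/10! = 0.0092017
  f_B = e^(−6.8)·6.8^10/10! = 0.0648819
  f_C = e^(−12.2)·12.2^10/10! = 0.101261
Multiply by the mixture weights:
  P(Z=A)·f_A = 0.46 × 0.0092017 = 0.00423278
  P(Z=B)·f_B = 0.45 × 0.0648819 = 0.0291969
  P(Z=C)·f_C = 0.09 × 0.101261 = 0.0091135
Sum: 0.00423278 + 0.0291969 + 0.0091135 = 0.0425431
P(State A | x) = 0.00423278 / 0.0425431 ≈ 0.0995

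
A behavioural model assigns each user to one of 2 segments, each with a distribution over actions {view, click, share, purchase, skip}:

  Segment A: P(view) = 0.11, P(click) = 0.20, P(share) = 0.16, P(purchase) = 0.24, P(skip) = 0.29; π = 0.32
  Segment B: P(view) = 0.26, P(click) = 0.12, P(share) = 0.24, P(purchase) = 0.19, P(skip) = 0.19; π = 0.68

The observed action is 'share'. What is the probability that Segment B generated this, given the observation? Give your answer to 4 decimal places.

0.7612

Posterior ∝ prior × likelihood, so P(k | x) ∝ P(Z=k) f_k(x); normalise over all components.
Component likelihoods at x = 'share':
  L_A = P(share | comp) = 0.16
  L_B = P(share | comp) = 0.24
Unnormalised posteriors:
  P(Z=A)·L_A = 0.32 × 0.16 = 0.0512
  P(Z=B)·L_B = 0.68 × 0.24 = 0.1632
Sum: 0.0512 + 0.1632 = 0.2144
P(Segment B | the observation) = 0.1632 / 0.2144 ≈ 0.7612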